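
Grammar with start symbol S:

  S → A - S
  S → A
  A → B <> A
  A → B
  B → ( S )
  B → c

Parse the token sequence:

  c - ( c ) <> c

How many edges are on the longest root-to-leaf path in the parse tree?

7

[S [A [B c]] - [S [A [B ( [S [A [B c]]] )] <> [A [B c]]]]]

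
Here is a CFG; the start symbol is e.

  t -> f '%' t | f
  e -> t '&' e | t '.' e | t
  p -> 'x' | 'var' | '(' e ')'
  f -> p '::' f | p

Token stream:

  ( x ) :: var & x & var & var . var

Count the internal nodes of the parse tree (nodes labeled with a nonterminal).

[e [t [f [p ( [e [t [f [p x]]]] )] :: [f [p var]]]] & [e [t [f [p x]]] & [e [t [f [p var]]] & [e [t [f [p var]]] . [e [t [f [p var]]]]]]]]

26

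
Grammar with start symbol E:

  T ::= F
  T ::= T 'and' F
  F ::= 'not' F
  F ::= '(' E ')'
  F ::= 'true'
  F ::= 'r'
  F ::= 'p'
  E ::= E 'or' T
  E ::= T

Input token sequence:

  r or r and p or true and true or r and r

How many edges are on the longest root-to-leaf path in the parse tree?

[E [E [E [E [T [F r]]] or [T [T [F r]] and [F p]]] or [T [T [F true]] and [F true]]] or [T [T [F r]] and [F r]]]

6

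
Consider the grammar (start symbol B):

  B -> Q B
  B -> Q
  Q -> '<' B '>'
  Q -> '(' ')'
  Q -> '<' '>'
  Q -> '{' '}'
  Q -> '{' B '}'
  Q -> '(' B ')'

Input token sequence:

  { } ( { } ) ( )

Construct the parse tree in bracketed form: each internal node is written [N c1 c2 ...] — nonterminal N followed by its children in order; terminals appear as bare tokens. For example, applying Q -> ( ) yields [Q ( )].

B
Q B
{ } B
{ } Q B
{ } ( B ) B
{ } ( Q ) B
{ } ( { } ) B
{ } ( { } ) Q
{ } ( { } ) ( )

[B [Q { }] [B [Q ( [B [Q { }]] )] [B [Q ( )]]]]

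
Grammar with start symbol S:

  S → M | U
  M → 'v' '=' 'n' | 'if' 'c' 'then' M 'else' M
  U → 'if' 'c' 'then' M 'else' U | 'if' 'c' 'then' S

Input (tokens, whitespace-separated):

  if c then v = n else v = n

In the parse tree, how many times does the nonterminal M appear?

[S [M if c then [M v = n] else [M v = n]]]

3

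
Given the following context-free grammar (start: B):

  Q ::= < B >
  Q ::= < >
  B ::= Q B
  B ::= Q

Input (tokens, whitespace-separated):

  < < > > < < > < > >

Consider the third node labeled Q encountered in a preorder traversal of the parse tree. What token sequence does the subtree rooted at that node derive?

[B [Q < [B [Q < >]] >] [B [Q < [B [Q < >] [B [Q < >]]] >]]]

< < > < > >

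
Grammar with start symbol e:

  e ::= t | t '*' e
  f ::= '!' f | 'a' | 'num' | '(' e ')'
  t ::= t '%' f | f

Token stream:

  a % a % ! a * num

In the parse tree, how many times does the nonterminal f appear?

5

[e [t [t [t [f a]] % [f a]] % [f ! [f a]]] * [e [t [f num]]]]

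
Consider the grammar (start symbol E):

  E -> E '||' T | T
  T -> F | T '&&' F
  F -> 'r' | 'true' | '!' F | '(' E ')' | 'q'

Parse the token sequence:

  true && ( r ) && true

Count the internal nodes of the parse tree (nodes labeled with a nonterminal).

10

[E [T [T [T [F true]] && [F ( [E [T [F r]]] )]] && [F true]]]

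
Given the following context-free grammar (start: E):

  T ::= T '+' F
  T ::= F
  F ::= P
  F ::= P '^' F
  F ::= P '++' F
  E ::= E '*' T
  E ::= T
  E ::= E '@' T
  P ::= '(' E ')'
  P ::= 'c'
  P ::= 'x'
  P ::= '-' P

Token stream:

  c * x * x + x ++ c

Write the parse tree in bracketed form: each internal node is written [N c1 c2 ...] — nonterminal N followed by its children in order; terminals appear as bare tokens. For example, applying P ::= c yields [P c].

[E [E [E [T [F [P c]]]] * [T [F [P x]]]] * [T [T [F [P x]]] + [F [P x] ++ [F [P c]]]]]

E
E * T
E * T * T
T * T * T
F * T * T
P * T * T
c * T * T
c * F * T
c * P * T
c * x * T
c * x * T + F
c * x * F + F
c * x * P + F
c * x * x + F
c * x * x + P ++ F
c * x * x + x ++ F
c * x * x + x ++ P
c * x * x + x ++ c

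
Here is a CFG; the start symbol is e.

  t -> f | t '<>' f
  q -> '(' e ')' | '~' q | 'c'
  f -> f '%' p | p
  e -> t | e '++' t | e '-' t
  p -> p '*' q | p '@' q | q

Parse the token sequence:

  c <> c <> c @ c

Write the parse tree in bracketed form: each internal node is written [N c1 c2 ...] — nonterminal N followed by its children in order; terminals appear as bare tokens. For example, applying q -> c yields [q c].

e
t
t <> f
t <> f <> f
f <> f <> f
p <> f <> f
q <> f <> f
c <> f <> f
c <> p <> f
c <> q <> f
c <> c <> f
c <> c <> p
c <> c <> p @ q
c <> c <> q @ q
c <> c <> c @ q
c <> c <> c @ c

[e [t [t [t [f [p [q c]]]] <> [f [p [q c]]]] <> [f [p [p [q c]] @ [q c]]]]]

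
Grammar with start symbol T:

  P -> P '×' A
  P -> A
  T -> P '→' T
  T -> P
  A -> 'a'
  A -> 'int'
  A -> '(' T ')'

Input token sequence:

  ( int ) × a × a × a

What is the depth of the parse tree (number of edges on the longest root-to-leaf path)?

[T [P [P [P [P [A ( [T [P [A int]]] )]] × [A a]] × [A a]] × [A a]]]

9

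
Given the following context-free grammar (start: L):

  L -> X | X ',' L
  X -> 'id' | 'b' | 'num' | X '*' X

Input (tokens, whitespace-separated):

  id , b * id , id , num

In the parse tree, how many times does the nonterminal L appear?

4

[L [X id] , [L [X [X b] * [X id]] , [L [X id] , [L [X num]]]]]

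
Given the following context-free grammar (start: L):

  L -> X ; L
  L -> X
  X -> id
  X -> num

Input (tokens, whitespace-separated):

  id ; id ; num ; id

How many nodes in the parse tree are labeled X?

4

[L [X id] ; [L [X id] ; [L [X num] ; [L [X id]]]]]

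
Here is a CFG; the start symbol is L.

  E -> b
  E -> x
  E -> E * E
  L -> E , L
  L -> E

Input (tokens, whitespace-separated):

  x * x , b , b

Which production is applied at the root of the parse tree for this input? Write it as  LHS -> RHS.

L -> E , L

[L [E [E x] * [E x]] , [L [E b] , [L [E b]]]]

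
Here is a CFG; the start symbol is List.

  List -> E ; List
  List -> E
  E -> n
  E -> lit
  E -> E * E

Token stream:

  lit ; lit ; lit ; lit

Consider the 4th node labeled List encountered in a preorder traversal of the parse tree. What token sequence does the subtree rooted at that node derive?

lit

[List [E lit] ; [List [E lit] ; [List [E lit] ; [List [E lit]]]]]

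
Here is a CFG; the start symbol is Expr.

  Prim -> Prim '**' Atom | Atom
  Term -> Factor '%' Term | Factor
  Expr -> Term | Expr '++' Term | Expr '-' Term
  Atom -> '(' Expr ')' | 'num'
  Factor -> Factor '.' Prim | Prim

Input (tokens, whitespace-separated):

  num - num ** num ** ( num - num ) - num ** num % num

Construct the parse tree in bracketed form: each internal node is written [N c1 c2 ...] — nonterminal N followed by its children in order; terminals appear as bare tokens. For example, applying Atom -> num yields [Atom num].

[Expr [Expr [Expr [Term [Factor [Prim [Atom num]]]]] - [Term [Factor [Prim [Prim [Prim [Atom num]] ** [Atom num]] ** [Atom ( [Expr [Expr [Term [Factor [Prim [Atom num]]]]] - [Term [Factor [Prim [Atom num]]]]] )]]]]] - [Term [Factor [Prim [Prim [Atom num]] ** [Atom num]]] % [Term [Factor [Prim [Atom num]]]]]]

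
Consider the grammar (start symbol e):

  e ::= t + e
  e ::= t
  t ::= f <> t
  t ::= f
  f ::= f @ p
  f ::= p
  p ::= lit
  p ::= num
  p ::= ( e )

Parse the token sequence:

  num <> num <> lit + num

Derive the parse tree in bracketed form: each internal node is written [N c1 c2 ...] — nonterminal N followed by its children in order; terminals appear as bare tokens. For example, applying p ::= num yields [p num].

[e [t [f [p num]] <> [t [f [p num]] <> [t [f [p lit]]]]] + [e [t [f [p num]]]]]

e
t + e
f <> t + e
p <> t + e
num <> t + e
num <> f <> t + e
num <> p <> t + e
num <> num <> t + e
num <> num <> f + e
num <> num <> p + e
num <> num <> lit + e
num <> num <> lit + t
num <> num <> lit + f
num <> num <> lit + p
num <> num <> lit + num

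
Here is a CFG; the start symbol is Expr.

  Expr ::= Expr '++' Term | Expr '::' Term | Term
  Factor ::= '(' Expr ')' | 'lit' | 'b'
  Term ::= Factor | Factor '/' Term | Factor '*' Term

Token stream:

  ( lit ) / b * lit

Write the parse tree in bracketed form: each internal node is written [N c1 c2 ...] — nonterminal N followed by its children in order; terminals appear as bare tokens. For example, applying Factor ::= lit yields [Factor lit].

Expr
Term
Factor / Term
( Expr ) / Term
( Term ) / Term
( Factor ) / Term
( lit ) / Term
( lit ) / Factor * Term
( lit ) / b * Term
( lit ) / b * Factor
( lit ) / b * lit

[Expr [Term [Factor ( [Expr [Term [Factor lit]]] )] / [Term [Factor b] * [Term [Factor lit]]]]]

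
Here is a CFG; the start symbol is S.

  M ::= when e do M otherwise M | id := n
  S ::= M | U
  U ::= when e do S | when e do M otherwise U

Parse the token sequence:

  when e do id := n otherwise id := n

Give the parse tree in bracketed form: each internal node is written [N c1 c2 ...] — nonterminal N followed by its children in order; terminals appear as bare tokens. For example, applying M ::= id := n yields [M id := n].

[S [M when e do [M id := n] otherwise [M id := n]]]

S
M
when e do M otherwise M
when e do id := n otherwise M
when e do id := n otherwise id := n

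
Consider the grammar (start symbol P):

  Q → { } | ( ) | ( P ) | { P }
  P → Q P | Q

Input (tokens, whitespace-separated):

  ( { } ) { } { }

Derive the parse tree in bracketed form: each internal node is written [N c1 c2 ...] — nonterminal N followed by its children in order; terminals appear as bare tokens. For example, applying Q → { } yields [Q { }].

P
Q P
( P ) P
( Q ) P
( { } ) P
( { } ) Q P
( { } ) { } P
( { } ) { } Q
( { } ) { } { }

[P [Q ( [P [Q { }]] )] [P [Q { }] [P [Q { }]]]]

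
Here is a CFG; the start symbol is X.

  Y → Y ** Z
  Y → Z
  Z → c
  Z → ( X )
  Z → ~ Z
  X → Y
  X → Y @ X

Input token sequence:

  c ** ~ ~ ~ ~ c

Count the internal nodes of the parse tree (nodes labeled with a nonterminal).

9

[X [Y [Y [Z c]] ** [Z ~ [Z ~ [Z ~ [Z ~ [Z c]]]]]]]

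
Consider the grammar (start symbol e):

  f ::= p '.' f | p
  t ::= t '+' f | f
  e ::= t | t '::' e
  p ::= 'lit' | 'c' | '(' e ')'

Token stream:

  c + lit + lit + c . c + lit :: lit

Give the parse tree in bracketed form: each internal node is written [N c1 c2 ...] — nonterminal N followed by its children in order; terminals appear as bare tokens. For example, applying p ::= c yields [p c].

e
t :: e
t + f :: e
t + f + f :: e
t + f + f + f :: e
t + f + f + f + f :: e
f + f + f + f + f :: e
p + f + f + f + f :: e
c + f + f + f + f :: e
c + p + f + f + f :: e
c + lit + f + f + f :: e
c + lit + p + f + f :: e
c + lit + lit + f + f :: e
c + lit + lit + p . f + f :: e
c + lit + lit + c . f + f :: e
c + lit + lit + c . p + f :: e
c + lit + lit + c . c + f :: e
c + lit + lit + c . c + p :: e
c + lit + lit + c . c + lit :: e
c + lit + lit + c . c + lit :: t
c + lit + lit + c . c + lit :: f
c + lit + lit + c . c + lit :: p
c + lit + lit + c . c + lit :: lit

[e [t [t [t [t [t [f [p c]]] + [f [p lit]]] + [f [p lit]]] + [f [p c] . [f [p c]]]] + [f [p lit]]] :: [e [t [f [p lit]]]]]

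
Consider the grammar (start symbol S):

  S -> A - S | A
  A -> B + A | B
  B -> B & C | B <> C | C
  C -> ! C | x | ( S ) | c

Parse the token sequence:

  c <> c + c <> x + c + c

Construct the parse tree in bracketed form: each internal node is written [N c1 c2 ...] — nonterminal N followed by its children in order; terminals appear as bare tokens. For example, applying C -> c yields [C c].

[S [A [B [B [C c]] <> [C c]] + [A [B [B [C c]] <> [C x]] + [A [B [C c]] + [A [B [C c]]]]]]]

S
A
B + A
B <> C + A
C <> C + A
c <> C + A
c <> c + A
c <> c + B + A
c <> c + B <> C + A
c <> c + C <> C + A
c <> c + c <> C + A
c <> c + c <> x + A
c <> c + c <> x + B + A
c <> c + c <> x + C + A
c <> c + c <> x + c + A
c <> c + c <> x + c + B
c <> c + c <> x + c + C
c <> c + c <> x + c + c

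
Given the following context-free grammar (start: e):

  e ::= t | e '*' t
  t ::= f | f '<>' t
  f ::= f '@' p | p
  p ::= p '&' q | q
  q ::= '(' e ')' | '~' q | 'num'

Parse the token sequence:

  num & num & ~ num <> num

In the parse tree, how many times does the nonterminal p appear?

4

[e [t [f [p [p [p [q num]] & [q num]] & [q ~ [q num]]]] <> [t [f [p [q num]]]]]]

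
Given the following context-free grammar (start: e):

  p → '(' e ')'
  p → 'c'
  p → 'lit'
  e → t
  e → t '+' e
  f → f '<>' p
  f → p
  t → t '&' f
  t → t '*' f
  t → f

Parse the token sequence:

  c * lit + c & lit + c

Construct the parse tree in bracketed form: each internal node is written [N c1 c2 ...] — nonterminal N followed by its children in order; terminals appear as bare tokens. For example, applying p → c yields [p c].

e
t + e
t * f + e
f * f + e
p * f + e
c * f + e
c * p + e
c * lit + e
c * lit + t + e
c * lit + t & f + e
c * lit + f & f + e
c * lit + p & f + e
c * lit + c & f + e
c * lit + c & p + e
c * lit + c & lit + e
c * lit + c & lit + t
c * lit + c & lit + f
c * lit + c & lit + p
c * lit + c & lit + c

[e [t [t [f [p c]]] * [f [p lit]]] + [e [t [t [f [p c]]] & [f [p lit]]] + [e [t [f [p c]]]]]]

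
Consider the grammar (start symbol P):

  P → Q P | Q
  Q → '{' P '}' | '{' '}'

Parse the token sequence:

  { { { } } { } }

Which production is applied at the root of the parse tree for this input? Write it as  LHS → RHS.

[P [Q { [P [Q { [P [Q { }]] }] [P [Q { }]]] }]]

P → Q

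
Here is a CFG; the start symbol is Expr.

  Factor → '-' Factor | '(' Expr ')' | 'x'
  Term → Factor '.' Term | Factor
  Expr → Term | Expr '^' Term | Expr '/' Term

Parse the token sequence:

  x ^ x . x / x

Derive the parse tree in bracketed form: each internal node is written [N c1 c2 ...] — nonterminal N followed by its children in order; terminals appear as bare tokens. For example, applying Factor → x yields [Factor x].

[Expr [Expr [Expr [Term [Factor x]]] ^ [Term [Factor x] . [Term [Factor x]]]] / [Term [Factor x]]]

Expr
Expr / Term
Expr ^ Term / Term
Term ^ Term / Term
Factor ^ Term / Term
x ^ Term / Term
x ^ Factor . Term / Term
x ^ x . Term / Term
x ^ x . Factor / Term
x ^ x . x / Term
x ^ x . x / Factor
x ^ x . x / x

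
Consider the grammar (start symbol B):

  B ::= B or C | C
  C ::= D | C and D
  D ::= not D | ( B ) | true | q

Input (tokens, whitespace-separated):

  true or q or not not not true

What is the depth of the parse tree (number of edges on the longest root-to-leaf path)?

[B [B [B [C [D true]]] or [C [D q]]] or [C [D not [D not [D not [D true]]]]]]

6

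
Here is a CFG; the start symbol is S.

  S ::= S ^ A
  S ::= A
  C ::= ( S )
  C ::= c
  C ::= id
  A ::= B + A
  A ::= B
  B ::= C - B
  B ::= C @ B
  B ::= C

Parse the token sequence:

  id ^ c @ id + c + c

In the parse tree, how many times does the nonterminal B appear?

5

[S [S [A [B [C id]]]] ^ [A [B [C c] @ [B [C id]]] + [A [B [C c]] + [A [B [C c]]]]]]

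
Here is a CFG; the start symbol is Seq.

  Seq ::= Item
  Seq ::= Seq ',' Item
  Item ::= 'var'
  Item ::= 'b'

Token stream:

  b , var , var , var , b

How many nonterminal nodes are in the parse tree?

10

[Seq [Seq [Seq [Seq [Seq [Item b]] , [Item var]] , [Item var]] , [Item var]] , [Item b]]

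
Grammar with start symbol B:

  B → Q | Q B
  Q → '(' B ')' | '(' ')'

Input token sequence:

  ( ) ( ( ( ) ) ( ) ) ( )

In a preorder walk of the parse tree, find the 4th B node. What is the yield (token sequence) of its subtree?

( )

[B [Q ( )] [B [Q ( [B [Q ( [B [Q ( )]] )] [B [Q ( )]]] )] [B [Q ( )]]]]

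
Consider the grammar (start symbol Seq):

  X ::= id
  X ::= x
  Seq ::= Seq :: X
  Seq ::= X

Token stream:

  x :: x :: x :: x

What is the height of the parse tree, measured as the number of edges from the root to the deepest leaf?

[Seq [Seq [Seq [Seq [X x]] :: [X x]] :: [X x]] :: [X x]]

5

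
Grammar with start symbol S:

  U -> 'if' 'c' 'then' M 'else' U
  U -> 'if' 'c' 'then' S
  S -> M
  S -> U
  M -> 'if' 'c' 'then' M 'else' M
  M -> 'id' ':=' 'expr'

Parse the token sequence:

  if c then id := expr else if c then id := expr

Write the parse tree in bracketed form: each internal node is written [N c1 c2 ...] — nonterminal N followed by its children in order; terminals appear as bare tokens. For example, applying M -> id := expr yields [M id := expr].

S
U
if c then M else U
if c then id := expr else U
if c then id := expr else if c then S
if c then id := expr else if c then M
if c then id := expr else if c then id := expr

[S [U if c then [M id := expr] else [U if c then [S [M id := expr]]]]]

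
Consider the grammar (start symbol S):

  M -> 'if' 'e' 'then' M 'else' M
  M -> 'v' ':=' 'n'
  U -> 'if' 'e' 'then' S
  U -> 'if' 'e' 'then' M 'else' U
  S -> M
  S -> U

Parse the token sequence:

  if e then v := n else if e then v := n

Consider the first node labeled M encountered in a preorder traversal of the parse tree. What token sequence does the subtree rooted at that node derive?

[S [U if e then [M v := n] else [U if e then [S [M v := n]]]]]

v := n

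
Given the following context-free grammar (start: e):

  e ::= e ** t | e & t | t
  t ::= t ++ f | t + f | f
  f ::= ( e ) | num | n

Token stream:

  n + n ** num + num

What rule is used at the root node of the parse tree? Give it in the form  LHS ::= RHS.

e ::= e ** t

[e [e [t [t [f n]] + [f n]]] ** [t [t [f num]] + [f num]]]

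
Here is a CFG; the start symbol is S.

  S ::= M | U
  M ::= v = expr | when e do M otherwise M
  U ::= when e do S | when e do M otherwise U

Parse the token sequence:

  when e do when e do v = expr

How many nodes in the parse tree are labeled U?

[S [U when e do [S [U when e do [S [M v = expr]]]]]]

2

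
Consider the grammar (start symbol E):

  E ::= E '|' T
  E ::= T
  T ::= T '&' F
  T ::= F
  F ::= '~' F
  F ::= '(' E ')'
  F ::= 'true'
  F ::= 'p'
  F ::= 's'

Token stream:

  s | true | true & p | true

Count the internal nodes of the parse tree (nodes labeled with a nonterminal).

[E [E [E [E [T [F s]]] | [T [F true]]] | [T [T [F true]] & [F p]]] | [T [F true]]]

14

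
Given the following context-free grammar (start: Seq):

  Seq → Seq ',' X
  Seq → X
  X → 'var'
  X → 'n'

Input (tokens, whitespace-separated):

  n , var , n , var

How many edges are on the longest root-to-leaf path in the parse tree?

[Seq [Seq [Seq [Seq [X n]] , [X var]] , [X n]] , [X var]]

5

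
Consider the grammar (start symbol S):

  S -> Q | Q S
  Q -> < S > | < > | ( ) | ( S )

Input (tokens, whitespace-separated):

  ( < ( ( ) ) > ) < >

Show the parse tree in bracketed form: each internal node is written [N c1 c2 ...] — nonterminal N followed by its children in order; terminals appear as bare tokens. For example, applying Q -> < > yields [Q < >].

S
Q S
( S ) S
( Q ) S
( < S > ) S
( < Q > ) S
( < ( S ) > ) S
( < ( Q ) > ) S
( < ( ( ) ) > ) S
( < ( ( ) ) > ) Q
( < ( ( ) ) > ) < >

[S [Q ( [S [Q < [S [Q ( [S [Q ( )]] )]] >]] )] [S [Q < >]]]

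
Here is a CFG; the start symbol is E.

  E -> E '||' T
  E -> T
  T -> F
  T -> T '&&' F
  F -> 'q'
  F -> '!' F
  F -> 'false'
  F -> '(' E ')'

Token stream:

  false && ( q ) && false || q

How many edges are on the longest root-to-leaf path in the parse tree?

8

[E [E [T [T [T [F false]] && [F ( [E [T [F q]]] )]] && [F false]]] || [T [F q]]]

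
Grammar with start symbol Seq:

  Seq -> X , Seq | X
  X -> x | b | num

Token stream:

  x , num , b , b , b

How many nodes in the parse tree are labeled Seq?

5

[Seq [X x] , [Seq [X num] , [Seq [X b] , [Seq [X b] , [Seq [X b]]]]]]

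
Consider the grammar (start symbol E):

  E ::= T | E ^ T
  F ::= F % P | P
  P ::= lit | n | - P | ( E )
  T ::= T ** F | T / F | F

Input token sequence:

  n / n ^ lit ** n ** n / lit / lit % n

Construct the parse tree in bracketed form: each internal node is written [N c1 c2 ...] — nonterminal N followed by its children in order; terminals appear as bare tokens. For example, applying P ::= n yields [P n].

[E [E [T [T [F [P n]]] / [F [P n]]]] ^ [T [T [T [T [T [F [P lit]]] ** [F [P n]]] ** [F [P n]]] / [F [P lit]]] / [F [F [P lit]] % [P n]]]]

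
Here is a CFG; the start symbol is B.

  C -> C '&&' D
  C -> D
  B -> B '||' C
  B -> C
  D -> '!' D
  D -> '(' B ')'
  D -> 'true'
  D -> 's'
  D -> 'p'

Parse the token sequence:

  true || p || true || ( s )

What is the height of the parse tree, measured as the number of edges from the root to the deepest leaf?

[B [B [B [B [C [D true]]] || [C [D p]]] || [C [D true]]] || [C [D ( [B [C [D s]]] )]]]

6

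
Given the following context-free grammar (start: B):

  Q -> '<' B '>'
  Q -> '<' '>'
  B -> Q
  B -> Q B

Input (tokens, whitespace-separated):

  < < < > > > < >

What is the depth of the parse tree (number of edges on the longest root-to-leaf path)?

6

[B [Q < [B [Q < [B [Q < >]] >]] >] [B [Q < >]]]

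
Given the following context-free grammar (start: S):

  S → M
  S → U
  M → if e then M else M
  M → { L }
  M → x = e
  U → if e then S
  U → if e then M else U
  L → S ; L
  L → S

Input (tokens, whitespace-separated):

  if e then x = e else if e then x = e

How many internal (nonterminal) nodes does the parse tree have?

[S [U if e then [M x = e] else [U if e then [S [M x = e]]]]]

6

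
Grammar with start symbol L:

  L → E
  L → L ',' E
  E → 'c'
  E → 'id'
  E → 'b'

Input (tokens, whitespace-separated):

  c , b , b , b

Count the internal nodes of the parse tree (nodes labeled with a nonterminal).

8

[L [L [L [L [E c]] , [E b]] , [E b]] , [E b]]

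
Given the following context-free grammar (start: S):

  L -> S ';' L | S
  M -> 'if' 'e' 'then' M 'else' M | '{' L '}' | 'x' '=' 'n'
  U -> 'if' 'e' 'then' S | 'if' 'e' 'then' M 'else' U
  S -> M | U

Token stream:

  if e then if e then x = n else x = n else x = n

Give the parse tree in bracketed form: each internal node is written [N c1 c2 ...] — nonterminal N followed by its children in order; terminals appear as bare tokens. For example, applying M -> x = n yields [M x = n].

[S [M if e then [M if e then [M x = n] else [M x = n]] else [M x = n]]]

S
M
if e then M else M
if e then if e then M else M else M
if e then if e then x = n else M else M
if e then if e then x = n else x = n else M
if e then if e then x = n else x = n else x = n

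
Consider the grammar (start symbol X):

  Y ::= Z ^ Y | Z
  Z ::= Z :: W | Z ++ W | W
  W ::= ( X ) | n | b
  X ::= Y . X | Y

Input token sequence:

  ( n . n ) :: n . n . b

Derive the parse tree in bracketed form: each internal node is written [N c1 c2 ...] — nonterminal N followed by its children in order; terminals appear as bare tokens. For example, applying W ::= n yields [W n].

[X [Y [Z [Z [W ( [X [Y [Z [W n]]] . [X [Y [Z [W n]]]]] )]] :: [W n]]] . [X [Y [Z [W n]]] . [X [Y [Z [W b]]]]]]

X
Y . X
Z . X
Z :: W . X
W :: W . X
( X ) :: W . X
( Y . X ) :: W . X
( Z . X ) :: W . X
( W . X ) :: W . X
( n . X ) :: W . X
( n . Y ) :: W . X
( n . Z ) :: W . X
( n . W ) :: W . X
( n . n ) :: W . X
( n . n ) :: n . X
( n . n ) :: n . Y . X
( n . n ) :: n . Z . X
( n . n ) :: n . W . X
( n . n ) :: n . n . X
( n . n ) :: n . n . Y
( n . n ) :: n . n . Z
( n . n ) :: n . n . W
( n . n ) :: n . n . b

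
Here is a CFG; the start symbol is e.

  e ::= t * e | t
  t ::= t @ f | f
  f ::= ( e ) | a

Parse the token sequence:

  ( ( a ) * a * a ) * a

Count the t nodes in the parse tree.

6

[e [t [f ( [e [t [f ( [e [t [f a]]] )]] * [e [t [f a]] * [e [t [f a]]]]] )]] * [e [t [f a]]]]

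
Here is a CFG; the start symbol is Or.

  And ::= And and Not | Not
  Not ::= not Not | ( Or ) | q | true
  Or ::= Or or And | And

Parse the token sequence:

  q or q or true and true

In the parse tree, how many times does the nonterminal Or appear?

[Or [Or [Or [And [Not q]]] or [And [Not q]]] or [And [And [Not true]] and [Not true]]]

3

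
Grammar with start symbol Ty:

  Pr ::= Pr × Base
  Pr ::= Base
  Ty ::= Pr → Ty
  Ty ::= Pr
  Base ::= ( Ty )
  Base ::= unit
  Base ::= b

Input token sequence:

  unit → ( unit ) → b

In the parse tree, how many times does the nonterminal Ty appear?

[Ty [Pr [Base unit]] → [Ty [Pr [Base ( [Ty [Pr [Base unit]]] )]] → [Ty [Pr [Base b]]]]]

4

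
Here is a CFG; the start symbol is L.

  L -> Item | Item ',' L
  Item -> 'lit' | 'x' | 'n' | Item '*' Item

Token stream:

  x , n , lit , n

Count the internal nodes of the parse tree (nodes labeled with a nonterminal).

[L [Item x] , [L [Item n] , [L [Item lit] , [L [Item n]]]]]

8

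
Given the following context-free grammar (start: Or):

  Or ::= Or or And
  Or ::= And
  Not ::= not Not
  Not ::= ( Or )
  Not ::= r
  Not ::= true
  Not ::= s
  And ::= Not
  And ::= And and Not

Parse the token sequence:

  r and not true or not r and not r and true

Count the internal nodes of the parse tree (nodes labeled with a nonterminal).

[Or [Or [And [And [Not r]] and [Not not [Not true]]]] or [And [And [And [Not not [Not r]]] and [Not not [Not r]]] and [Not true]]]

15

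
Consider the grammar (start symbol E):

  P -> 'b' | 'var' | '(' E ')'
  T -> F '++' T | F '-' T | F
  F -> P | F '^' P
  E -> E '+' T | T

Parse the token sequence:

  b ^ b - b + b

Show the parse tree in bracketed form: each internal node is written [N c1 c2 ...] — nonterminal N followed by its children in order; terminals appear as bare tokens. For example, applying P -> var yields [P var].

[E [E [T [F [F [P b]] ^ [P b]] - [T [F [P b]]]]] + [T [F [P b]]]]

E
E + T
T + T
F - T + T
F ^ P - T + T
P ^ P - T + T
b ^ P - T + T
b ^ b - T + T
b ^ b - F + T
b ^ b - P + T
b ^ b - b + T
b ^ b - b + F
b ^ b - b + P
b ^ b - b + b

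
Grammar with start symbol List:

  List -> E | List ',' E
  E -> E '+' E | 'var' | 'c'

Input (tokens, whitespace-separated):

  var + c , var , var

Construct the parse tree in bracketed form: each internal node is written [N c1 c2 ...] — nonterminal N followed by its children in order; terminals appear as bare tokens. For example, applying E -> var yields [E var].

[List [List [List [E [E var] + [E c]]] , [E var]] , [E var]]

List
List , E
List , E , E
E , E , E
E + E , E , E
var + E , E , E
var + c , E , E
var + c , var , E
var + c , var , var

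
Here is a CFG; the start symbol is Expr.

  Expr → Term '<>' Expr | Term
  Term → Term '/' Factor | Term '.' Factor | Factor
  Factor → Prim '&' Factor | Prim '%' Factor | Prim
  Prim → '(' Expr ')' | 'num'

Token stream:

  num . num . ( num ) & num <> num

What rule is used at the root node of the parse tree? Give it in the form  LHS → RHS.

[Expr [Term [Term [Term [Factor [Prim num]]] . [Factor [Prim num]]] . [Factor [Prim ( [Expr [Term [Factor [Prim num]]]] )] & [Factor [Prim num]]]] <> [Expr [Term [Factor [Prim num]]]]]

Expr → Term '<>' Expr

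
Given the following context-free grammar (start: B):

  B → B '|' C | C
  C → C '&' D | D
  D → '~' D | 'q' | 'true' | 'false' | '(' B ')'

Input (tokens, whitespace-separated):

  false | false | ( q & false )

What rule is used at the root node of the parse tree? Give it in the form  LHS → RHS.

[B [B [B [C [D false]]] | [C [D false]]] | [C [D ( [B [C [C [D q]] & [D false]]] )]]]

B → B '|' C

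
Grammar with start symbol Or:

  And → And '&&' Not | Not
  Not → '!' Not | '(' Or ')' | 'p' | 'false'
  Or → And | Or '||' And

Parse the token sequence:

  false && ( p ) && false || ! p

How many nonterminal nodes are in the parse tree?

14

[Or [Or [And [And [And [Not false]] && [Not ( [Or [And [Not p]]] )]] && [Not false]]] || [And [Not ! [Not p]]]]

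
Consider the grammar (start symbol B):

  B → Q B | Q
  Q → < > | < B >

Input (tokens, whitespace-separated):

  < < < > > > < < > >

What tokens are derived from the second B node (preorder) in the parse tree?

[B [Q < [B [Q < [B [Q < >]] >]] >] [B [Q < [B [Q < >]] >]]]

< < > >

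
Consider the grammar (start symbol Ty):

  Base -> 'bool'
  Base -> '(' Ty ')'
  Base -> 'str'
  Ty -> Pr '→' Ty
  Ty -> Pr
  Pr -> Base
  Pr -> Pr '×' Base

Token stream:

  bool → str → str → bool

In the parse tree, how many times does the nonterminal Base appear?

4

[Ty [Pr [Base bool]] → [Ty [Pr [Base str]] → [Ty [Pr [Base str]] → [Ty [Pr [Base bool]]]]]]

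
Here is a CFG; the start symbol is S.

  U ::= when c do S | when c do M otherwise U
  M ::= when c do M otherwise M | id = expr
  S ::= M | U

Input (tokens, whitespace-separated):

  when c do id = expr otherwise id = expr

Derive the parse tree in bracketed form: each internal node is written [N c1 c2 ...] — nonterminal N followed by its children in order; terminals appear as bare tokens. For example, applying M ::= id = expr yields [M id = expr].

S
M
when c do M otherwise M
when c do id = expr otherwise M
when c do id = expr otherwise id = expr

[S [M when c do [M id = expr] otherwise [M id = expr]]]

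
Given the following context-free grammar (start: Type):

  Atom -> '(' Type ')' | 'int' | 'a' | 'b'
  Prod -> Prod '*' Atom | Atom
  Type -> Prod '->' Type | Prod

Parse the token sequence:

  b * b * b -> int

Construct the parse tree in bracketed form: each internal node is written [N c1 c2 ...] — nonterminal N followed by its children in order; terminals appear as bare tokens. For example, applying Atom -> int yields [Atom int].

[Type [Prod [Prod [Prod [Atom b]] * [Atom b]] * [Atom b]] -> [Type [Prod [Atom int]]]]

Type
Prod -> Type
Prod * Atom -> Type
Prod * Atom * Atom -> Type
Atom * Atom * Atom -> Type
b * Atom * Atom -> Type
b * b * Atom -> Type
b * b * b -> Type
b * b * b -> Prod
b * b * b -> Atom
b * b * b -> int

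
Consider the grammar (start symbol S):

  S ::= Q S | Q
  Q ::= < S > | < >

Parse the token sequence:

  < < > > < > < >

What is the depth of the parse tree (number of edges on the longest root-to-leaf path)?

[S [Q < [S [Q < >]] >] [S [Q < >] [S [Q < >]]]]

4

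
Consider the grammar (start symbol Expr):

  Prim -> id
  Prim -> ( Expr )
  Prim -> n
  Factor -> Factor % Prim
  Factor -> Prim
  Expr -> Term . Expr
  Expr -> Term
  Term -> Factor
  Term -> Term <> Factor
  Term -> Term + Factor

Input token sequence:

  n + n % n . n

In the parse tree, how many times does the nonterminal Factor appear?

4

[Expr [Term [Term [Factor [Prim n]]] + [Factor [Factor [Prim n]] % [Prim n]]] . [Expr [Term [Factor [Prim n]]]]]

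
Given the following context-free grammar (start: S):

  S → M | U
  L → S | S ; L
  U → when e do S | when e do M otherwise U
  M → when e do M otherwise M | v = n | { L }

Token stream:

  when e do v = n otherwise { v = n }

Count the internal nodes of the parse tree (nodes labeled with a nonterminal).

7

[S [M when e do [M v = n] otherwise [M { [L [S [M v = n]]] }]]]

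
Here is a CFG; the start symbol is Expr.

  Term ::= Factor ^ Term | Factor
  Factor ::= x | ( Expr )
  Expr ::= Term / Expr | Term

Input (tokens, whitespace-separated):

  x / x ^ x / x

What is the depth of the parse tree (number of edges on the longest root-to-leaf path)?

5

[Expr [Term [Factor x]] / [Expr [Term [Factor x] ^ [Term [Factor x]]] / [Expr [Term [Factor x]]]]]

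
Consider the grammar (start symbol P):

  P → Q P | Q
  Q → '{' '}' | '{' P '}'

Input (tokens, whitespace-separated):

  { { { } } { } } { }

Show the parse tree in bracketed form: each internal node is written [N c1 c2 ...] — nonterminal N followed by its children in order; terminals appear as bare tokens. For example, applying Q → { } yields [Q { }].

[P [Q { [P [Q { [P [Q { }]] }] [P [Q { }]]] }] [P [Q { }]]]

P
Q P
{ P } P
{ Q P } P
{ { P } P } P
{ { Q } P } P
{ { { } } P } P
{ { { } } Q } P
{ { { } } { } } P
{ { { } } { } } Q
{ { { } } { } } { }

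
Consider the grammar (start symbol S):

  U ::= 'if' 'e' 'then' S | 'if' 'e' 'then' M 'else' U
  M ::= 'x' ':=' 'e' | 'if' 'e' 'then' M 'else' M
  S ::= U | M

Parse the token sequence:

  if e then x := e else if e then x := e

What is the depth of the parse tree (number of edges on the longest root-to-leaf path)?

5

[S [U if e then [M x := e] else [U if e then [S [M x := e]]]]]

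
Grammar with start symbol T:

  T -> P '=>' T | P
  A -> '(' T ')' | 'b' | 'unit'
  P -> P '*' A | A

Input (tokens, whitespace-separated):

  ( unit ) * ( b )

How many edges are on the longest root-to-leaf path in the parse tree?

[T [P [P [A ( [T [P [A unit]]] )]] * [A ( [T [P [A b]]] )]]]

7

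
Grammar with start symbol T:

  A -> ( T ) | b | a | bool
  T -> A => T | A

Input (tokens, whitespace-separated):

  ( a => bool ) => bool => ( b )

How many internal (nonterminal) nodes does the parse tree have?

12

[T [A ( [T [A a] => [T [A bool]]] )] => [T [A bool] => [T [A ( [T [A b]] )]]]]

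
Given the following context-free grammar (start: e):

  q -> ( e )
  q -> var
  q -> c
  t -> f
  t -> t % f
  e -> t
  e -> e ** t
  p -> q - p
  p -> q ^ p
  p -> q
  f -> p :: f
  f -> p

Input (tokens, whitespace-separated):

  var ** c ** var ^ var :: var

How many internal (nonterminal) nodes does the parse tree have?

[e [e [e [t [f [p [q var]]]]] ** [t [f [p [q c]]]]] ** [t [f [p [q var] ^ [p [q var]]] :: [f [p [q var]]]]]]

20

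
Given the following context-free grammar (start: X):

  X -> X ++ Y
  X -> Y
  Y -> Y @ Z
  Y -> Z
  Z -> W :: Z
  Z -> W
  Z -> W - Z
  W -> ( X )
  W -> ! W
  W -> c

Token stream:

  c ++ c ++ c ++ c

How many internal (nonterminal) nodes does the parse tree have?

16

[X [X [X [X [Y [Z [W c]]]] ++ [Y [Z [W c]]]] ++ [Y [Z [W c]]]] ++ [Y [Z [W c]]]]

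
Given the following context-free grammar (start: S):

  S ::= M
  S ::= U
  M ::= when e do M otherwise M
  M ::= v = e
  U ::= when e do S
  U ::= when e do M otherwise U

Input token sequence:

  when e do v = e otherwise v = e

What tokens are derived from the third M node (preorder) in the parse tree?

v = e

[S [M when e do [M v = e] otherwise [M v = e]]]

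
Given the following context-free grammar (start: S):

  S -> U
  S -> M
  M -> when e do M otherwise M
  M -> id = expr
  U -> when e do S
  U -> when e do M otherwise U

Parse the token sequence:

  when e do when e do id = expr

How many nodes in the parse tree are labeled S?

3

[S [U when e do [S [U when e do [S [M id = expr]]]]]]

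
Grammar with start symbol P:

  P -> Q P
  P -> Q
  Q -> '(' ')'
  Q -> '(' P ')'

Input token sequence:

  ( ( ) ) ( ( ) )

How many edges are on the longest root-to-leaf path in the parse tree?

[P [Q ( [P [Q ( )]] )] [P [Q ( [P [Q ( )]] )]]]

5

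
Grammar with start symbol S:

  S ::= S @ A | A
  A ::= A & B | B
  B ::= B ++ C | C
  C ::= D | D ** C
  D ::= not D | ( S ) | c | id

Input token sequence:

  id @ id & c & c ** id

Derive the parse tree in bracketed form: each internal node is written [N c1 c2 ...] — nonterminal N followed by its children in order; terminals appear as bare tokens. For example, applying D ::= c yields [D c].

S
S @ A
A @ A
B @ A
C @ A
D @ A
id @ A
id @ A & B
id @ A & B & B
id @ B & B & B
id @ C & B & B
id @ D & B & B
id @ id & B & B
id @ id & C & B
id @ id & D & B
id @ id & c & B
id @ id & c & C
id @ id & c & D ** C
id @ id & c & c ** C
id @ id & c & c ** D
id @ id & c & c ** id

[S [S [A [B [C [D id]]]]] @ [A [A [A [B [C [D id]]]] & [B [C [D c]]]] & [B [C [D c] ** [C [D id]]]]]]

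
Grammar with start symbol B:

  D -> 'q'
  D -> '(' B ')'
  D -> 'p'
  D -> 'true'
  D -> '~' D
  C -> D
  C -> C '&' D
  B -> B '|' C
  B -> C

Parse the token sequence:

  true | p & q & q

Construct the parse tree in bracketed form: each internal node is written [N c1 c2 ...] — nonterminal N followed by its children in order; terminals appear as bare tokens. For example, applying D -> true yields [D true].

[B [B [C [D true]]] | [C [C [C [D p]] & [D q]] & [D q]]]

B
B | C
C | C
D | C
true | C
true | C & D
true | C & D & D
true | D & D & D
true | p & D & D
true | p & q & D
true | p & q & q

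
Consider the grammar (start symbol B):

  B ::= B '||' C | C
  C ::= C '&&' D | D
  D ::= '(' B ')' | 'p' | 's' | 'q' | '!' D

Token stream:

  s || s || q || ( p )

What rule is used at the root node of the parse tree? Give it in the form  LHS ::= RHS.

B ::= B '||' C

[B [B [B [B [C [D s]]] || [C [D s]]] || [C [D q]]] || [C [D ( [B [C [D p]]] )]]]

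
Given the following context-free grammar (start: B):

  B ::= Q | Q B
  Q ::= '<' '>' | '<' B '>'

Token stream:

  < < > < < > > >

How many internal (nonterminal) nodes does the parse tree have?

8

[B [Q < [B [Q < >] [B [Q < [B [Q < >]] >]]] >]]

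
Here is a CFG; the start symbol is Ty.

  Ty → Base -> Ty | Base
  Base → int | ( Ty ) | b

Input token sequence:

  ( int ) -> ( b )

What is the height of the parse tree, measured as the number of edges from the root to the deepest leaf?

5

[Ty [Base ( [Ty [Base int]] )] -> [Ty [Base ( [Ty [Base b]] )]]]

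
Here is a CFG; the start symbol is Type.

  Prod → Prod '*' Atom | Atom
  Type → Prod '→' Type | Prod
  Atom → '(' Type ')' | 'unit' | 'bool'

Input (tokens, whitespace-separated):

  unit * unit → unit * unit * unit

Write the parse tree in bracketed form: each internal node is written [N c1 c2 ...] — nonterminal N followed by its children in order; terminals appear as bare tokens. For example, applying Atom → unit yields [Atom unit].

[Type [Prod [Prod [Atom unit]] * [Atom unit]] → [Type [Prod [Prod [Prod [Atom unit]] * [Atom unit]] * [Atom unit]]]]

Type
Prod → Type
Prod * Atom → Type
Atom * Atom → Type
unit * Atom → Type
unit * unit → Type
unit * unit → Prod
unit * unit → Prod * Atom
unit * unit → Prod * Atom * Atom
unit * unit → Atom * Atom * Atom
unit * unit → unit * Atom * Atom
unit * unit → unit * unit * Atom
unit * unit → unit * unit * unit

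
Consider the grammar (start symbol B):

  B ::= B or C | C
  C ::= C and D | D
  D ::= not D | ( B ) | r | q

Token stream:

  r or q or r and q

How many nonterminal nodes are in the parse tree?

11

[B [B [B [C [D r]]] or [C [D q]]] or [C [C [D r]] and [D q]]]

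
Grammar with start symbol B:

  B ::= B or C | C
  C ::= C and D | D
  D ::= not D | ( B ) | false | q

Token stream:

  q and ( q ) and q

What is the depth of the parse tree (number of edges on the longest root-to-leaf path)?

7

[B [C [C [C [D q]] and [D ( [B [C [D q]]] )]] and [D q]]]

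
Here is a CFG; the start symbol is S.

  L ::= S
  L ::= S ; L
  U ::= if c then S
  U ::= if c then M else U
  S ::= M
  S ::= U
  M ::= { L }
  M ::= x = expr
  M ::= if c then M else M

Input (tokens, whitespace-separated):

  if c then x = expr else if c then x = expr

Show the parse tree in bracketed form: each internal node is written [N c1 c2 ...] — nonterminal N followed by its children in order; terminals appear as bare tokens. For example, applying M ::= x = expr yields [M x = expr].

S
U
if c then M else U
if c then x = expr else U
if c then x = expr else if c then S
if c then x = expr else if c then M
if c then x = expr else if c then x = expr

[S [U if c then [M x = expr] else [U if c then [S [M x = expr]]]]]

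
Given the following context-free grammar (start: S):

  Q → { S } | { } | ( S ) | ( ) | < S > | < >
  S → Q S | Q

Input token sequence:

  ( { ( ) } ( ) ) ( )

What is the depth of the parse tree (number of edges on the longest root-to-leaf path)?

[S [Q ( [S [Q { [S [Q ( )]] }] [S [Q ( )]]] )] [S [Q ( )]]]

6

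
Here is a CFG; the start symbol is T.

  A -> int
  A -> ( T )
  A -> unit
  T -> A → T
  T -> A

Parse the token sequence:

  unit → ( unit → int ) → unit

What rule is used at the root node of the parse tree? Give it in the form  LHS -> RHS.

T -> A → T

[T [A unit] → [T [A ( [T [A unit] → [T [A int]]] )] → [T [A unit]]]]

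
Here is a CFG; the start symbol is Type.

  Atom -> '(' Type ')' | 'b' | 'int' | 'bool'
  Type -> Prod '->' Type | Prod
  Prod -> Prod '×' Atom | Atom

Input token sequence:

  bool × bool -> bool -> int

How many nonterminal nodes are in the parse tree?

11

[Type [Prod [Prod [Atom bool]] × [Atom bool]] -> [Type [Prod [Atom bool]] -> [Type [Prod [Atom int]]]]]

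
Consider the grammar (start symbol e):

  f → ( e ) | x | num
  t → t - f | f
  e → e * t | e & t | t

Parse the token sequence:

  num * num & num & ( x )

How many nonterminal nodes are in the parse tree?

[e [e [e [e [t [f num]]] * [t [f num]]] & [t [f num]]] & [t [f ( [e [t [f x]]] )]]]

15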